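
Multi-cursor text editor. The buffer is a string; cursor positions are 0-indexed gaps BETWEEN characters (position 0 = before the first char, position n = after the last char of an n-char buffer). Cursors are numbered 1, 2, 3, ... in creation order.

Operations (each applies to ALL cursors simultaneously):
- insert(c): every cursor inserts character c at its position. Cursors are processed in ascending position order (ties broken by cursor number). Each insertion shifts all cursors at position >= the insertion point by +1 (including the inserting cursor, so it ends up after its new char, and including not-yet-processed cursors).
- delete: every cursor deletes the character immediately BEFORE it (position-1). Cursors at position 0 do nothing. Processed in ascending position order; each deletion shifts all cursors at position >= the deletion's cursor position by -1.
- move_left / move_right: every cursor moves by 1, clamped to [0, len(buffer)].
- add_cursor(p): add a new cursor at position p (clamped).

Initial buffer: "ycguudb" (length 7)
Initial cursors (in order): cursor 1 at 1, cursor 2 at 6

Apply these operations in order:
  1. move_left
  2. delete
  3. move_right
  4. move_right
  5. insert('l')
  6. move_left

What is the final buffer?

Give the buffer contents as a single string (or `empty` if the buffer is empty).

After op 1 (move_left): buffer="ycguudb" (len 7), cursors c1@0 c2@5, authorship .......
After op 2 (delete): buffer="ycgudb" (len 6), cursors c1@0 c2@4, authorship ......
After op 3 (move_right): buffer="ycgudb" (len 6), cursors c1@1 c2@5, authorship ......
After op 4 (move_right): buffer="ycgudb" (len 6), cursors c1@2 c2@6, authorship ......
After op 5 (insert('l')): buffer="yclgudbl" (len 8), cursors c1@3 c2@8, authorship ..1....2
After op 6 (move_left): buffer="yclgudbl" (len 8), cursors c1@2 c2@7, authorship ..1....2

Answer: yclgudbl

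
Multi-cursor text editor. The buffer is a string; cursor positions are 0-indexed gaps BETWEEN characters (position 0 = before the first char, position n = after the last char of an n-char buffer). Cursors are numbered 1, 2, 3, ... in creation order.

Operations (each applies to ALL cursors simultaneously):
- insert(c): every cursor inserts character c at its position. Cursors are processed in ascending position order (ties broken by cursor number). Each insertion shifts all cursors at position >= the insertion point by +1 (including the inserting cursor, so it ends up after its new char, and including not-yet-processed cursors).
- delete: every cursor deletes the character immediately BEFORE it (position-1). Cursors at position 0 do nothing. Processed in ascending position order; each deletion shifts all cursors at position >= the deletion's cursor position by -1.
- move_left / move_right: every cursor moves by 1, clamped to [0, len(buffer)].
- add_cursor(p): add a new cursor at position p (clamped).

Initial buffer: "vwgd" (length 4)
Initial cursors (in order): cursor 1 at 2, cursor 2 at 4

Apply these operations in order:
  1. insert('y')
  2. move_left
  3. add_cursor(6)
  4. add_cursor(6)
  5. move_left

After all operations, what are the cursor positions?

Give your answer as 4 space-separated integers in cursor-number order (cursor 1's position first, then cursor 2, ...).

Answer: 1 4 5 5

Derivation:
After op 1 (insert('y')): buffer="vwygdy" (len 6), cursors c1@3 c2@6, authorship ..1..2
After op 2 (move_left): buffer="vwygdy" (len 6), cursors c1@2 c2@5, authorship ..1..2
After op 3 (add_cursor(6)): buffer="vwygdy" (len 6), cursors c1@2 c2@5 c3@6, authorship ..1..2
After op 4 (add_cursor(6)): buffer="vwygdy" (len 6), cursors c1@2 c2@5 c3@6 c4@6, authorship ..1..2
After op 5 (move_left): buffer="vwygdy" (len 6), cursors c1@1 c2@4 c3@5 c4@5, authorship ..1..2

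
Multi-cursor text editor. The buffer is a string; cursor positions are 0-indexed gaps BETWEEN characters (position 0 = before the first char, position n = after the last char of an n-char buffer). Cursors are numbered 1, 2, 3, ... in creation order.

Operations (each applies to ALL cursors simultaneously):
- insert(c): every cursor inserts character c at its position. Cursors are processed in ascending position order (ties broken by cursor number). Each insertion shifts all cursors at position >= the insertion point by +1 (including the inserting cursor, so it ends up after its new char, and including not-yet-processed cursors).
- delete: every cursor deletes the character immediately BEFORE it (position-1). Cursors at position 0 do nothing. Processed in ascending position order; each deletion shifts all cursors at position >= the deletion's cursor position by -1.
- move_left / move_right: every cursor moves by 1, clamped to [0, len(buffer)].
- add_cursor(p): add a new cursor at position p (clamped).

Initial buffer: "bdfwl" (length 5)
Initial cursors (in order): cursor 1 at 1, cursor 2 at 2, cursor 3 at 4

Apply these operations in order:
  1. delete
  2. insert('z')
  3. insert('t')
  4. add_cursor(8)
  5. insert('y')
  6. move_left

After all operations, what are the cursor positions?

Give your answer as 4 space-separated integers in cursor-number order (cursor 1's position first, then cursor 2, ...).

Answer: 5 5 9 11

Derivation:
After op 1 (delete): buffer="fl" (len 2), cursors c1@0 c2@0 c3@1, authorship ..
After op 2 (insert('z')): buffer="zzfzl" (len 5), cursors c1@2 c2@2 c3@4, authorship 12.3.
After op 3 (insert('t')): buffer="zzttfztl" (len 8), cursors c1@4 c2@4 c3@7, authorship 1212.33.
After op 4 (add_cursor(8)): buffer="zzttfztl" (len 8), cursors c1@4 c2@4 c3@7 c4@8, authorship 1212.33.
After op 5 (insert('y')): buffer="zzttyyfztyly" (len 12), cursors c1@6 c2@6 c3@10 c4@12, authorship 121212.333.4
After op 6 (move_left): buffer="zzttyyfztyly" (len 12), cursors c1@5 c2@5 c3@9 c4@11, authorship 121212.333.4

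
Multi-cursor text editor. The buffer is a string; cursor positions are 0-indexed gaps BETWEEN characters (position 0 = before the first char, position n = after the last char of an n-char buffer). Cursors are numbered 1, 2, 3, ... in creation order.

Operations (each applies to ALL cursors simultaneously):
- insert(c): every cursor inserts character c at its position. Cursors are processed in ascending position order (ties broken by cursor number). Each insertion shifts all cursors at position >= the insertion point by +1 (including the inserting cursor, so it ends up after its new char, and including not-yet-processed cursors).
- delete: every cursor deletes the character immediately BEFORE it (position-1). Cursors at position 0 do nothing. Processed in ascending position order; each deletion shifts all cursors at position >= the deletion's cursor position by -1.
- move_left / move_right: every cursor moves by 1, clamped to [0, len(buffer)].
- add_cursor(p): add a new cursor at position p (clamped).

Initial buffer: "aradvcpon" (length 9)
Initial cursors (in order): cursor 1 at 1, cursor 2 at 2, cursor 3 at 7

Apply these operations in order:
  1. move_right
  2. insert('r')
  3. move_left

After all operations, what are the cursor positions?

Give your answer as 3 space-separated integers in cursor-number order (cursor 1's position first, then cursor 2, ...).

After op 1 (move_right): buffer="aradvcpon" (len 9), cursors c1@2 c2@3 c3@8, authorship .........
After op 2 (insert('r')): buffer="arrardvcporn" (len 12), cursors c1@3 c2@5 c3@11, authorship ..1.2.....3.
After op 3 (move_left): buffer="arrardvcporn" (len 12), cursors c1@2 c2@4 c3@10, authorship ..1.2.....3.

Answer: 2 4 10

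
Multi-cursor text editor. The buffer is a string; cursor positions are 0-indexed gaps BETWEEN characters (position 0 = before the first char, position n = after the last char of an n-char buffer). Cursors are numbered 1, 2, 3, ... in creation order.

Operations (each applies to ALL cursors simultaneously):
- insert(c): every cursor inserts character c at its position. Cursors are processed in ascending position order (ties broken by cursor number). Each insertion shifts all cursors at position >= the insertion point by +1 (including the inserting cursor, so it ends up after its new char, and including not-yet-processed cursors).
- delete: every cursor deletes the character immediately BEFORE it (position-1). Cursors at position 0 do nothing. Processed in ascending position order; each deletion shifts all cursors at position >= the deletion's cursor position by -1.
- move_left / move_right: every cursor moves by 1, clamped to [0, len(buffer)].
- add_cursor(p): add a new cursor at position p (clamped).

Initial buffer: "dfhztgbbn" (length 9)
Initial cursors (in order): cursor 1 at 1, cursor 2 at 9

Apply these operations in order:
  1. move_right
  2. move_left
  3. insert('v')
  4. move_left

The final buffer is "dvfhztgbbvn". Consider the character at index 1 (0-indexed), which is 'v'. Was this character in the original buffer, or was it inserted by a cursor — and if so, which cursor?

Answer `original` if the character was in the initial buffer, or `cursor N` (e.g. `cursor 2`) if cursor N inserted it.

After op 1 (move_right): buffer="dfhztgbbn" (len 9), cursors c1@2 c2@9, authorship .........
After op 2 (move_left): buffer="dfhztgbbn" (len 9), cursors c1@1 c2@8, authorship .........
After op 3 (insert('v')): buffer="dvfhztgbbvn" (len 11), cursors c1@2 c2@10, authorship .1.......2.
After op 4 (move_left): buffer="dvfhztgbbvn" (len 11), cursors c1@1 c2@9, authorship .1.......2.
Authorship (.=original, N=cursor N): . 1 . . . . . . . 2 .
Index 1: author = 1

Answer: cursor 1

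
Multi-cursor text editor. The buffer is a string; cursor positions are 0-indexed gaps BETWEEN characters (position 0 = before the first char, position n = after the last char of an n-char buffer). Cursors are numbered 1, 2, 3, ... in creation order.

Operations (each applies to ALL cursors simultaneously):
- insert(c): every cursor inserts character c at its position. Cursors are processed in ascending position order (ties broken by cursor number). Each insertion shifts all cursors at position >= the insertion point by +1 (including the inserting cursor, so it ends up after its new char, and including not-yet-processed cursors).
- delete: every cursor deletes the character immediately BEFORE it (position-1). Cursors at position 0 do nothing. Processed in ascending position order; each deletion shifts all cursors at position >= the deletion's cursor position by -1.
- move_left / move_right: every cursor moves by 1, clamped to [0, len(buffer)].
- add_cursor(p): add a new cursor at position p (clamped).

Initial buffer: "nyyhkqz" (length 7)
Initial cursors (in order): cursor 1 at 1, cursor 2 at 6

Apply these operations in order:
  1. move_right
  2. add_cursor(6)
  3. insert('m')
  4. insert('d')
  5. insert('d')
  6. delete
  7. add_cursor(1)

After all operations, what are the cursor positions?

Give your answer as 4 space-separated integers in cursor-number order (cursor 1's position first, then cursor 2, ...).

After op 1 (move_right): buffer="nyyhkqz" (len 7), cursors c1@2 c2@7, authorship .......
After op 2 (add_cursor(6)): buffer="nyyhkqz" (len 7), cursors c1@2 c3@6 c2@7, authorship .......
After op 3 (insert('m')): buffer="nymyhkqmzm" (len 10), cursors c1@3 c3@8 c2@10, authorship ..1....3.2
After op 4 (insert('d')): buffer="nymdyhkqmdzmd" (len 13), cursors c1@4 c3@10 c2@13, authorship ..11....33.22
After op 5 (insert('d')): buffer="nymddyhkqmddzmdd" (len 16), cursors c1@5 c3@12 c2@16, authorship ..111....333.222
After op 6 (delete): buffer="nymdyhkqmdzmd" (len 13), cursors c1@4 c3@10 c2@13, authorship ..11....33.22
After op 7 (add_cursor(1)): buffer="nymdyhkqmdzmd" (len 13), cursors c4@1 c1@4 c3@10 c2@13, authorship ..11....33.22

Answer: 4 13 10 1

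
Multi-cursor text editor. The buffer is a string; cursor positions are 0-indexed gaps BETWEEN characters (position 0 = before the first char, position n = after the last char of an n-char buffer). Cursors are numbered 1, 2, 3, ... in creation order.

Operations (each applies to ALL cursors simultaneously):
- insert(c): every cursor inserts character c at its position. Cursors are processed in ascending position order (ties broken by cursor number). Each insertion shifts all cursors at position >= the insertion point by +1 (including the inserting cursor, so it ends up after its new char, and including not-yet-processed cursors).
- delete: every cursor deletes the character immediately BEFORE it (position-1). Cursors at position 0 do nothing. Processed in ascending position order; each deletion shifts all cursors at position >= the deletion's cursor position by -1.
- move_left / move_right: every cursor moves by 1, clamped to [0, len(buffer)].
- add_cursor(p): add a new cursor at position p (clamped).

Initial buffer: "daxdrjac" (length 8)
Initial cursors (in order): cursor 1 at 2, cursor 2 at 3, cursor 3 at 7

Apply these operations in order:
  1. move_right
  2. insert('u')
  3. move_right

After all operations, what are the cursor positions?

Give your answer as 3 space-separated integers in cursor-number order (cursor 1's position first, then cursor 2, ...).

After op 1 (move_right): buffer="daxdrjac" (len 8), cursors c1@3 c2@4 c3@8, authorship ........
After op 2 (insert('u')): buffer="daxudurjacu" (len 11), cursors c1@4 c2@6 c3@11, authorship ...1.2....3
After op 3 (move_right): buffer="daxudurjacu" (len 11), cursors c1@5 c2@7 c3@11, authorship ...1.2....3

Answer: 5 7 11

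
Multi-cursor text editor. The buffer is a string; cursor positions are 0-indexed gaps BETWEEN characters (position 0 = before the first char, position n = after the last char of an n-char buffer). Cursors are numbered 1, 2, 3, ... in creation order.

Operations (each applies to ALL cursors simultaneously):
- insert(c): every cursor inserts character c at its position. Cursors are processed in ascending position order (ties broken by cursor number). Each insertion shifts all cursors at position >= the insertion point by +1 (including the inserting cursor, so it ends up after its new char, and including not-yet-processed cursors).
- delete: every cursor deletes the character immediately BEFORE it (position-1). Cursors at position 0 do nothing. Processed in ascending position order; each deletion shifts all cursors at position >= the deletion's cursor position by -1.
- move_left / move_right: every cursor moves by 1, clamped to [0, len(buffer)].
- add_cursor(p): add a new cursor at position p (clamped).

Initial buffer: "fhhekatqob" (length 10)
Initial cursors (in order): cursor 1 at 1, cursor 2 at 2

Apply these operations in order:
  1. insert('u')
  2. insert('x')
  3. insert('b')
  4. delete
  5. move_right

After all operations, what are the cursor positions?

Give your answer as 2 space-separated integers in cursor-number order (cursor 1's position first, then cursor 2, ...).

After op 1 (insert('u')): buffer="fuhuhekatqob" (len 12), cursors c1@2 c2@4, authorship .1.2........
After op 2 (insert('x')): buffer="fuxhuxhekatqob" (len 14), cursors c1@3 c2@6, authorship .11.22........
After op 3 (insert('b')): buffer="fuxbhuxbhekatqob" (len 16), cursors c1@4 c2@8, authorship .111.222........
After op 4 (delete): buffer="fuxhuxhekatqob" (len 14), cursors c1@3 c2@6, authorship .11.22........
After op 5 (move_right): buffer="fuxhuxhekatqob" (len 14), cursors c1@4 c2@7, authorship .11.22........

Answer: 4 7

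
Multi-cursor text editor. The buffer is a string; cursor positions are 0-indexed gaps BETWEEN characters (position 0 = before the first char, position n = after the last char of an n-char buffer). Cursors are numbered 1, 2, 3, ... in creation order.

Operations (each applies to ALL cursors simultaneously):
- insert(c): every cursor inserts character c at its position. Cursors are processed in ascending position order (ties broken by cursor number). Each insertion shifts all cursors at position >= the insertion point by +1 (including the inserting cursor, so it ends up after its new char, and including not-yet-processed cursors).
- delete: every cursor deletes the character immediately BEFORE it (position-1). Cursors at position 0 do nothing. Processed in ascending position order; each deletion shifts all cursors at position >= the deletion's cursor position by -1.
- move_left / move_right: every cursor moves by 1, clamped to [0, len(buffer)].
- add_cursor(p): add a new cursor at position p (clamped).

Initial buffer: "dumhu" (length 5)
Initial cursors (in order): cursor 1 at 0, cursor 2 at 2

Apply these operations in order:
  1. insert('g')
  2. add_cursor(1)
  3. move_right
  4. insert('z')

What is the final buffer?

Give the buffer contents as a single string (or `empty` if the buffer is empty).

Answer: gdzzugmzhu

Derivation:
After op 1 (insert('g')): buffer="gdugmhu" (len 7), cursors c1@1 c2@4, authorship 1..2...
After op 2 (add_cursor(1)): buffer="gdugmhu" (len 7), cursors c1@1 c3@1 c2@4, authorship 1..2...
After op 3 (move_right): buffer="gdugmhu" (len 7), cursors c1@2 c3@2 c2@5, authorship 1..2...
After op 4 (insert('z')): buffer="gdzzugmzhu" (len 10), cursors c1@4 c3@4 c2@8, authorship 1.13.2.2..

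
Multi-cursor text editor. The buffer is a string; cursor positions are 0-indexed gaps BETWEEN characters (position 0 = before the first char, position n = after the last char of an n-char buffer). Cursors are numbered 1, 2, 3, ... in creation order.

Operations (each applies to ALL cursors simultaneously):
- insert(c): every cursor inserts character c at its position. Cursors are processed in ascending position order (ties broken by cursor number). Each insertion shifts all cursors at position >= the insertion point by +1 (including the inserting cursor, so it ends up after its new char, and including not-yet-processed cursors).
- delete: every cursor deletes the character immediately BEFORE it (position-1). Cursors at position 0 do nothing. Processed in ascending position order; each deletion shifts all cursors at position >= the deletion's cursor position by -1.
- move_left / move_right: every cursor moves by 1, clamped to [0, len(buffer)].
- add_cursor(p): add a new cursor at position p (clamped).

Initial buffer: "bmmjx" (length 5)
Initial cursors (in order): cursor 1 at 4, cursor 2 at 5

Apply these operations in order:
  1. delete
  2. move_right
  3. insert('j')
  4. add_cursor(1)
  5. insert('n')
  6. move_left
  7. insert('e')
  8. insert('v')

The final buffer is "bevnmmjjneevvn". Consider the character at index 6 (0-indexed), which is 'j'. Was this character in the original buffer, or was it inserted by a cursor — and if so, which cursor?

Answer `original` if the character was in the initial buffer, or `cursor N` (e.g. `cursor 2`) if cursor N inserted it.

After op 1 (delete): buffer="bmm" (len 3), cursors c1@3 c2@3, authorship ...
After op 2 (move_right): buffer="bmm" (len 3), cursors c1@3 c2@3, authorship ...
After op 3 (insert('j')): buffer="bmmjj" (len 5), cursors c1@5 c2@5, authorship ...12
After op 4 (add_cursor(1)): buffer="bmmjj" (len 5), cursors c3@1 c1@5 c2@5, authorship ...12
After op 5 (insert('n')): buffer="bnmmjjnn" (len 8), cursors c3@2 c1@8 c2@8, authorship .3..1212
After op 6 (move_left): buffer="bnmmjjnn" (len 8), cursors c3@1 c1@7 c2@7, authorship .3..1212
After op 7 (insert('e')): buffer="benmmjjneen" (len 11), cursors c3@2 c1@10 c2@10, authorship .33..121122
After op 8 (insert('v')): buffer="bevnmmjjneevvn" (len 14), cursors c3@3 c1@13 c2@13, authorship .333..12112122
Authorship (.=original, N=cursor N): . 3 3 3 . . 1 2 1 1 2 1 2 2
Index 6: author = 1

Answer: cursor 1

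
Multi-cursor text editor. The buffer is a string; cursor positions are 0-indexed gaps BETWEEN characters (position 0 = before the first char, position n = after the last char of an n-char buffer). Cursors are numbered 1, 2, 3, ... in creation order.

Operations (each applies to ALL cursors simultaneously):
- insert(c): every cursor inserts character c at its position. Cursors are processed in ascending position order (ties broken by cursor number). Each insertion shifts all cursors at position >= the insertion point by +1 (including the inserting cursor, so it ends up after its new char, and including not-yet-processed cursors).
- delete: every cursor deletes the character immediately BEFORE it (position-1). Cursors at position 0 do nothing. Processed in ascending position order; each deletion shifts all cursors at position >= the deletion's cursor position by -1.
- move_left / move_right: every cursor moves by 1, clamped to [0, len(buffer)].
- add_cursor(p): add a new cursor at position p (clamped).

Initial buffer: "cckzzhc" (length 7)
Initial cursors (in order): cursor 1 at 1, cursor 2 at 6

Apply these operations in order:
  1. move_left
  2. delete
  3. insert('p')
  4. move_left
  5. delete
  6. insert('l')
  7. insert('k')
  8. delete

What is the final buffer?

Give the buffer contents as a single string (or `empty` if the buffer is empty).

Answer: lpccklphc

Derivation:
After op 1 (move_left): buffer="cckzzhc" (len 7), cursors c1@0 c2@5, authorship .......
After op 2 (delete): buffer="cckzhc" (len 6), cursors c1@0 c2@4, authorship ......
After op 3 (insert('p')): buffer="pcckzphc" (len 8), cursors c1@1 c2@6, authorship 1....2..
After op 4 (move_left): buffer="pcckzphc" (len 8), cursors c1@0 c2@5, authorship 1....2..
After op 5 (delete): buffer="pcckphc" (len 7), cursors c1@0 c2@4, authorship 1...2..
After op 6 (insert('l')): buffer="lpccklphc" (len 9), cursors c1@1 c2@6, authorship 11...22..
After op 7 (insert('k')): buffer="lkpccklkphc" (len 11), cursors c1@2 c2@8, authorship 111...222..
After op 8 (delete): buffer="lpccklphc" (len 9), cursors c1@1 c2@6, authorship 11...22..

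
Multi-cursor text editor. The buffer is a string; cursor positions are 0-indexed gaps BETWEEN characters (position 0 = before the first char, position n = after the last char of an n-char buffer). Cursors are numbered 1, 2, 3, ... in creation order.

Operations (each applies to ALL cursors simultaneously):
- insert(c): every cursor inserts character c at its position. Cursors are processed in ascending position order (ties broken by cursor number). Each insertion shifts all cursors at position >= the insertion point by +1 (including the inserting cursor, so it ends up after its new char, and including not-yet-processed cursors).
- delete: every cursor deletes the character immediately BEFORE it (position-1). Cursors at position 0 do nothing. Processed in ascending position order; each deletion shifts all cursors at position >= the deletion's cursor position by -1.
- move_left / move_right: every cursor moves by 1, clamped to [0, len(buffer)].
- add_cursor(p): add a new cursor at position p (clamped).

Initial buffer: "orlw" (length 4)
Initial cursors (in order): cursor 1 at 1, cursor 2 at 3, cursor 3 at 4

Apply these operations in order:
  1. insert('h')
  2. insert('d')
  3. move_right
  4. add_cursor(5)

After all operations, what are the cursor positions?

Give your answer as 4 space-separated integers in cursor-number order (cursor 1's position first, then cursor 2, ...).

Answer: 4 8 10 5

Derivation:
After op 1 (insert('h')): buffer="ohrlhwh" (len 7), cursors c1@2 c2@5 c3@7, authorship .1..2.3
After op 2 (insert('d')): buffer="ohdrlhdwhd" (len 10), cursors c1@3 c2@7 c3@10, authorship .11..22.33
After op 3 (move_right): buffer="ohdrlhdwhd" (len 10), cursors c1@4 c2@8 c3@10, authorship .11..22.33
After op 4 (add_cursor(5)): buffer="ohdrlhdwhd" (len 10), cursors c1@4 c4@5 c2@8 c3@10, authorship .11..22.33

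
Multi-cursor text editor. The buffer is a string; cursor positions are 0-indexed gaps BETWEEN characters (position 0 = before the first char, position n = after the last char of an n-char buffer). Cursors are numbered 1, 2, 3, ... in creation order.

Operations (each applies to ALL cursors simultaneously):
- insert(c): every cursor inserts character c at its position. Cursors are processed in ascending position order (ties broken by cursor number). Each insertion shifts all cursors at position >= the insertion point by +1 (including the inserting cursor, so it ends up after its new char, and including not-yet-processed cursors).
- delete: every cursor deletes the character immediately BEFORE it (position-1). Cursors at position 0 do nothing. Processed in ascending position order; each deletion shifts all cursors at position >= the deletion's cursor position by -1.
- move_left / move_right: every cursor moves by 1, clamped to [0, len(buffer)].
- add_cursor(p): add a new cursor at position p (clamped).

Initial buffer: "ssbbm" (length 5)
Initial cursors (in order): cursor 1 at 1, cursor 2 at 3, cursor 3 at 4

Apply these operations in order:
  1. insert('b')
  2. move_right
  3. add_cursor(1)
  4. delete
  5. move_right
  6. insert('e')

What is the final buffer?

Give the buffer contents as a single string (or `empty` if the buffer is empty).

Answer: bebebbee

Derivation:
After op 1 (insert('b')): buffer="sbsbbbbm" (len 8), cursors c1@2 c2@5 c3@7, authorship .1..2.3.
After op 2 (move_right): buffer="sbsbbbbm" (len 8), cursors c1@3 c2@6 c3@8, authorship .1..2.3.
After op 3 (add_cursor(1)): buffer="sbsbbbbm" (len 8), cursors c4@1 c1@3 c2@6 c3@8, authorship .1..2.3.
After op 4 (delete): buffer="bbbb" (len 4), cursors c4@0 c1@1 c2@3 c3@4, authorship 1.23
After op 5 (move_right): buffer="bbbb" (len 4), cursors c4@1 c1@2 c2@4 c3@4, authorship 1.23
After op 6 (insert('e')): buffer="bebebbee" (len 8), cursors c4@2 c1@4 c2@8 c3@8, authorship 14.12323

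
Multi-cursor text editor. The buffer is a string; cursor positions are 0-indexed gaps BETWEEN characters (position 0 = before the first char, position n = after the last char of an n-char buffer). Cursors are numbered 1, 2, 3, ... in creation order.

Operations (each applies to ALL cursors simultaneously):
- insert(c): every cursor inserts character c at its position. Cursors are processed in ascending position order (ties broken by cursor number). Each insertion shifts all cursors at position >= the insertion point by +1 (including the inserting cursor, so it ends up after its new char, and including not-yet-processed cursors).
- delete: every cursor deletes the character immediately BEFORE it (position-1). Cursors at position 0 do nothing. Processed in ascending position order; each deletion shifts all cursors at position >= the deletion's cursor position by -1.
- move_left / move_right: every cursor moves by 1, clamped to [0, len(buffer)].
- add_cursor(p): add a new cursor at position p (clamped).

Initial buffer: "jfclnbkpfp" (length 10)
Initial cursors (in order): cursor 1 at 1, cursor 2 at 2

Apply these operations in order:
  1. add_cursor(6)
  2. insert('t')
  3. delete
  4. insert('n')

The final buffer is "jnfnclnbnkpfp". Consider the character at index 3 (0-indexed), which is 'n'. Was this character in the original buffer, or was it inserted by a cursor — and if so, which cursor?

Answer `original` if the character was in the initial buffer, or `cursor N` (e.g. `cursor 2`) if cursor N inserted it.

After op 1 (add_cursor(6)): buffer="jfclnbkpfp" (len 10), cursors c1@1 c2@2 c3@6, authorship ..........
After op 2 (insert('t')): buffer="jtftclnbtkpfp" (len 13), cursors c1@2 c2@4 c3@9, authorship .1.2....3....
After op 3 (delete): buffer="jfclnbkpfp" (len 10), cursors c1@1 c2@2 c3@6, authorship ..........
After op 4 (insert('n')): buffer="jnfnclnbnkpfp" (len 13), cursors c1@2 c2@4 c3@9, authorship .1.2....3....
Authorship (.=original, N=cursor N): . 1 . 2 . . . . 3 . . . .
Index 3: author = 2

Answer: cursor 2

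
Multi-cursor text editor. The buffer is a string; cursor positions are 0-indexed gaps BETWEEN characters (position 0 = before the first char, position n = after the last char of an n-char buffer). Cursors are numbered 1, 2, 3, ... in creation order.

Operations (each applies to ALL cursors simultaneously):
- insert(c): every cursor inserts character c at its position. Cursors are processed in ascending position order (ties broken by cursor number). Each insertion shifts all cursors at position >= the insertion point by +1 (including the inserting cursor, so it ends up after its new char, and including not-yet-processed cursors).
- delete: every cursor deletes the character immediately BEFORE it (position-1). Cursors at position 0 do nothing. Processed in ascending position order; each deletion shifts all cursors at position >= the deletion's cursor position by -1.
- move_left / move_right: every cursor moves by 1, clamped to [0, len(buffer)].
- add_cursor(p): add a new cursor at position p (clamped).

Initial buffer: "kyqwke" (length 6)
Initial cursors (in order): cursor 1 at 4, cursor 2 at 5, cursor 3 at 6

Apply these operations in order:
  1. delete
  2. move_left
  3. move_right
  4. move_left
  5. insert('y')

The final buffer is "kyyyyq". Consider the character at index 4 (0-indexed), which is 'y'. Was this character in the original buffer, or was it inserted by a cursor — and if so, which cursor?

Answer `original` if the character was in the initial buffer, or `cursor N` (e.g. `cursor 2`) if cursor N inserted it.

After op 1 (delete): buffer="kyq" (len 3), cursors c1@3 c2@3 c3@3, authorship ...
After op 2 (move_left): buffer="kyq" (len 3), cursors c1@2 c2@2 c3@2, authorship ...
After op 3 (move_right): buffer="kyq" (len 3), cursors c1@3 c2@3 c3@3, authorship ...
After op 4 (move_left): buffer="kyq" (len 3), cursors c1@2 c2@2 c3@2, authorship ...
After op 5 (insert('y')): buffer="kyyyyq" (len 6), cursors c1@5 c2@5 c3@5, authorship ..123.
Authorship (.=original, N=cursor N): . . 1 2 3 .
Index 4: author = 3

Answer: cursor 3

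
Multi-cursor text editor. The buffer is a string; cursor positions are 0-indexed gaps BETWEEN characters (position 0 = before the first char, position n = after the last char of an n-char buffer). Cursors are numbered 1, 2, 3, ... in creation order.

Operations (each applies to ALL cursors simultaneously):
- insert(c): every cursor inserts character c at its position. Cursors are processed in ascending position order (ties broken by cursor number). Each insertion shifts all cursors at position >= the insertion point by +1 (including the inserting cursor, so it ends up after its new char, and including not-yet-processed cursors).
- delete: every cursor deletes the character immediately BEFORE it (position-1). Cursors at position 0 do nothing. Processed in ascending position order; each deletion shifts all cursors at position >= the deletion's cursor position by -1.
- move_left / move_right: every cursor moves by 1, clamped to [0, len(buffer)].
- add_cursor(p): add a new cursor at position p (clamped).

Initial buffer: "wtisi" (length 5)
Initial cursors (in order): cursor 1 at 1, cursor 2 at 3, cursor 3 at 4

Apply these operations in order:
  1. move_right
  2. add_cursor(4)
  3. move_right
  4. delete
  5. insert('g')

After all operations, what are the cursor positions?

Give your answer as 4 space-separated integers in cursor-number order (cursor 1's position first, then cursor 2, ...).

Answer: 5 5 5 5

Derivation:
After op 1 (move_right): buffer="wtisi" (len 5), cursors c1@2 c2@4 c3@5, authorship .....
After op 2 (add_cursor(4)): buffer="wtisi" (len 5), cursors c1@2 c2@4 c4@4 c3@5, authorship .....
After op 3 (move_right): buffer="wtisi" (len 5), cursors c1@3 c2@5 c3@5 c4@5, authorship .....
After op 4 (delete): buffer="w" (len 1), cursors c1@1 c2@1 c3@1 c4@1, authorship .
After op 5 (insert('g')): buffer="wgggg" (len 5), cursors c1@5 c2@5 c3@5 c4@5, authorship .1234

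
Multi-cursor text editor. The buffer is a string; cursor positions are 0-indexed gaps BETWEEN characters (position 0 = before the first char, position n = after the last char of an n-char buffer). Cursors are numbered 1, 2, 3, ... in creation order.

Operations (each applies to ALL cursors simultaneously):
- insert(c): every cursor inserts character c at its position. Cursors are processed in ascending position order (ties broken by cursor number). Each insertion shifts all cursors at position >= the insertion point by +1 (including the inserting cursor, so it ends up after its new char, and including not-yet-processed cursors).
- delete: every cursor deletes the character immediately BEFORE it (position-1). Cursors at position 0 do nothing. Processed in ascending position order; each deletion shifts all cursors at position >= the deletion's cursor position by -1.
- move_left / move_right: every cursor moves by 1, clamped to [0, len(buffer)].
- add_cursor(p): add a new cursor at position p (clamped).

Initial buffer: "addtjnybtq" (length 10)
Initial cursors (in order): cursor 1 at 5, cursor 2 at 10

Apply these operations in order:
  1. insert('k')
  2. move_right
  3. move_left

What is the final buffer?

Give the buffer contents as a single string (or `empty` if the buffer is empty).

After op 1 (insert('k')): buffer="addtjknybtqk" (len 12), cursors c1@6 c2@12, authorship .....1.....2
After op 2 (move_right): buffer="addtjknybtqk" (len 12), cursors c1@7 c2@12, authorship .....1.....2
After op 3 (move_left): buffer="addtjknybtqk" (len 12), cursors c1@6 c2@11, authorship .....1.....2

Answer: addtjknybtqk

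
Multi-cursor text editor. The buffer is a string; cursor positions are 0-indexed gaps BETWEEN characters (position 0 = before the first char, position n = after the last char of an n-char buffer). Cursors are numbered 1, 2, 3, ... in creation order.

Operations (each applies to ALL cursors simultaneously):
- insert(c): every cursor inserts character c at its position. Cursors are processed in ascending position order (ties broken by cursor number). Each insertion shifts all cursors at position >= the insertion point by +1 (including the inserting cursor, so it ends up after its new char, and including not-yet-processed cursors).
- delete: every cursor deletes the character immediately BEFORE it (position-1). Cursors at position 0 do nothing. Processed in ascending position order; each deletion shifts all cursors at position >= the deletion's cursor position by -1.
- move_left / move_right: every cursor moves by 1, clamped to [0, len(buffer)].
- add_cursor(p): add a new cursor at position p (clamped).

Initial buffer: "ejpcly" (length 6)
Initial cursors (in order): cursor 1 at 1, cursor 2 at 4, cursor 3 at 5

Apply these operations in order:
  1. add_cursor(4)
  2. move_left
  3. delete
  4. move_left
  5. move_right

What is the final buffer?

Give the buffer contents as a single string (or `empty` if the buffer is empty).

Answer: ely

Derivation:
After op 1 (add_cursor(4)): buffer="ejpcly" (len 6), cursors c1@1 c2@4 c4@4 c3@5, authorship ......
After op 2 (move_left): buffer="ejpcly" (len 6), cursors c1@0 c2@3 c4@3 c3@4, authorship ......
After op 3 (delete): buffer="ely" (len 3), cursors c1@0 c2@1 c3@1 c4@1, authorship ...
After op 4 (move_left): buffer="ely" (len 3), cursors c1@0 c2@0 c3@0 c4@0, authorship ...
After op 5 (move_right): buffer="ely" (len 3), cursors c1@1 c2@1 c3@1 c4@1, authorship ...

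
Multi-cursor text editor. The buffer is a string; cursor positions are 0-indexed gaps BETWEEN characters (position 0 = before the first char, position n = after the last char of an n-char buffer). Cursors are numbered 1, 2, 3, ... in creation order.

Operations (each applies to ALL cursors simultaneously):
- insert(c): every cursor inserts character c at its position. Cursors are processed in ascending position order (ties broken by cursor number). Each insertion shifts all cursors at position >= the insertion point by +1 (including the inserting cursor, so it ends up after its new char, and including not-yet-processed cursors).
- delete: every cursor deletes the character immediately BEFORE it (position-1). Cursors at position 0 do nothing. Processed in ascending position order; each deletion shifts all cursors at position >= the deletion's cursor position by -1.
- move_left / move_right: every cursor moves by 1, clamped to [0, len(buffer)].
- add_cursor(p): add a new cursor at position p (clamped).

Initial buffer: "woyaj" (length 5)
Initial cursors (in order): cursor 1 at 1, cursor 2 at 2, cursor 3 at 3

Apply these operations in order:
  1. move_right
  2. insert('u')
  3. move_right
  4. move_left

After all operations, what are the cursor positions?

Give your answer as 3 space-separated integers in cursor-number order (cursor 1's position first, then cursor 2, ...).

Answer: 3 5 7

Derivation:
After op 1 (move_right): buffer="woyaj" (len 5), cursors c1@2 c2@3 c3@4, authorship .....
After op 2 (insert('u')): buffer="wouyuauj" (len 8), cursors c1@3 c2@5 c3@7, authorship ..1.2.3.
After op 3 (move_right): buffer="wouyuauj" (len 8), cursors c1@4 c2@6 c3@8, authorship ..1.2.3.
After op 4 (move_left): buffer="wouyuauj" (len 8), cursors c1@3 c2@5 c3@7, authorship ..1.2.3.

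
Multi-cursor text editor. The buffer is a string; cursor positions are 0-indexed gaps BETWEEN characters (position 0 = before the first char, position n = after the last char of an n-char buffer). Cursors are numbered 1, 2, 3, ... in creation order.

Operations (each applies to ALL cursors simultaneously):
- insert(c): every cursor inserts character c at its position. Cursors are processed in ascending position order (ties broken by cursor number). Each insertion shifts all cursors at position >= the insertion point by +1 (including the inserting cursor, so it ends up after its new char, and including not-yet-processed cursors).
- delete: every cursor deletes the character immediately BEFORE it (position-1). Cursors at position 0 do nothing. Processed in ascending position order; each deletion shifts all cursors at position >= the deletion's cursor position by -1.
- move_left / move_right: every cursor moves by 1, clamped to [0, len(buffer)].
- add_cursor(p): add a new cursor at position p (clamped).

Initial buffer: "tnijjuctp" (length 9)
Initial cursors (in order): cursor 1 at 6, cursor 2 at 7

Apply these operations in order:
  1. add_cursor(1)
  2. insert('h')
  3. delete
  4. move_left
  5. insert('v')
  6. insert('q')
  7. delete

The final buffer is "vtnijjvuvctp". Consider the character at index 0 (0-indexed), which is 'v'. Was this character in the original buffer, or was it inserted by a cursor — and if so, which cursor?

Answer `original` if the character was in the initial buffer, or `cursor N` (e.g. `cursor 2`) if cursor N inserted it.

After op 1 (add_cursor(1)): buffer="tnijjuctp" (len 9), cursors c3@1 c1@6 c2@7, authorship .........
After op 2 (insert('h')): buffer="thnijjuhchtp" (len 12), cursors c3@2 c1@8 c2@10, authorship .3.....1.2..
After op 3 (delete): buffer="tnijjuctp" (len 9), cursors c3@1 c1@6 c2@7, authorship .........
After op 4 (move_left): buffer="tnijjuctp" (len 9), cursors c3@0 c1@5 c2@6, authorship .........
After op 5 (insert('v')): buffer="vtnijjvuvctp" (len 12), cursors c3@1 c1@7 c2@9, authorship 3.....1.2...
After op 6 (insert('q')): buffer="vqtnijjvquvqctp" (len 15), cursors c3@2 c1@9 c2@12, authorship 33.....11.22...
After op 7 (delete): buffer="vtnijjvuvctp" (len 12), cursors c3@1 c1@7 c2@9, authorship 3.....1.2...
Authorship (.=original, N=cursor N): 3 . . . . . 1 . 2 . . .
Index 0: author = 3

Answer: cursor 3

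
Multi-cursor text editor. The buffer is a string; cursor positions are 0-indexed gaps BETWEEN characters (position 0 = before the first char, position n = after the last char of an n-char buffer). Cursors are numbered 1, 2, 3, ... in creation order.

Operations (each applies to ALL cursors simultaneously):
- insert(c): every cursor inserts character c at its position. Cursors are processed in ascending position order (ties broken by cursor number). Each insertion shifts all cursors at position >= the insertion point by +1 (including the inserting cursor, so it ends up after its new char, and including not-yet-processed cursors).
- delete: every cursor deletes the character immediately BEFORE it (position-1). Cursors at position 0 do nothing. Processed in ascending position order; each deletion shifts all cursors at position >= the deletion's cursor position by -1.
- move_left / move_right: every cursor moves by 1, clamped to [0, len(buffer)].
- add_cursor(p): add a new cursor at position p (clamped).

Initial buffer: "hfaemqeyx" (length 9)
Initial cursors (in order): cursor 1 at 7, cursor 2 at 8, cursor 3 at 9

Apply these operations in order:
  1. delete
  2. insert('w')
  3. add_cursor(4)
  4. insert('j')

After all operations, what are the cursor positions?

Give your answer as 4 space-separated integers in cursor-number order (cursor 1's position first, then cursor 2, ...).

Answer: 13 13 13 5

Derivation:
After op 1 (delete): buffer="hfaemq" (len 6), cursors c1@6 c2@6 c3@6, authorship ......
After op 2 (insert('w')): buffer="hfaemqwww" (len 9), cursors c1@9 c2@9 c3@9, authorship ......123
After op 3 (add_cursor(4)): buffer="hfaemqwww" (len 9), cursors c4@4 c1@9 c2@9 c3@9, authorship ......123
After op 4 (insert('j')): buffer="hfaejmqwwwjjj" (len 13), cursors c4@5 c1@13 c2@13 c3@13, authorship ....4..123123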